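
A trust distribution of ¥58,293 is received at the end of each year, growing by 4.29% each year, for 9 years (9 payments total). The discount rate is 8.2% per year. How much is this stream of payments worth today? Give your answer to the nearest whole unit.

¥420,390

Periodic rate r = 0.082 per year.
Growing ordinary annuity: PV = PMT₁ × [1 − ((1+g)/(1+r))^n] / (r − g) = 58,293 × [1 − ((1+0.0429)/(1+r))^9] / (r − 0.0429) = ¥420,390.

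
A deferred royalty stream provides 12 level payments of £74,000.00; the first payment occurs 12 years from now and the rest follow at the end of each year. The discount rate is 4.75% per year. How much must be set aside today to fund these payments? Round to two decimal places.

£399,278.26

Ordinary annuity of 12 payments, first payment at period 12.
Periodic rate r = 0.0475 per year.
The ordinary-annuity PV formula values the stream one period before the first payment (period 11); discount that back 11 periods:
PV₀ = 74,000 × [1 − (1+r)^−12] / r × (1+r)^−11 = £399,278.26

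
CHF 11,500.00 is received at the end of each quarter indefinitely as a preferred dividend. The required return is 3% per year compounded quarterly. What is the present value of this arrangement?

Periodic rate r = 0.03/4 per quarter.
Level perpetuity: PV = PMT / r = 11,500 / (0.03/4) = CHF 1,533,333.33.

CHF 1,533,333.33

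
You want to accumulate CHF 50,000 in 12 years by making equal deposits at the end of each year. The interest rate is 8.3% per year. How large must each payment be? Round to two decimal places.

CHF 2,588.24

Level ordinary annuity; solve FV = PMT × [((1+r)^n − 1)/r] for PMT.
Periodic rate r = 0.083 per year.
With n = 12: PMT = 50,000 / ([((1+r)^n − 1)/r]) = CHF 2,588.24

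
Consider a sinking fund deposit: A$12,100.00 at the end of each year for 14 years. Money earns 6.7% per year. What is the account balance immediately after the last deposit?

This is an ordinary annuity: 14 deposits of A$12,100.00 at the end of each year.
Periodic rate r = 0.067 per year.
FV = PMT × [((1+r)^n − 1)/r] = 12,100 × [(1+r)^14 − 1] / r = A$267,129.11

A$267,129.11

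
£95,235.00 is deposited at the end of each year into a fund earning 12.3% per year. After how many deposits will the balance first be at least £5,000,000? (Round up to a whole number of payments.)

Periodic rate r = 0.123 per year.
Ordinary annuity FV: 5,000,000 = 95,235 × [((1+r)^n − 1)/r].
(1+r)^n = 1 + 5,000,000 × r / 95,235, so n = ln(1 + 5,000,000·r/95,235) / ln(1+r) = 17.32.
Round up to a whole number of payments: n = 18.

18 payments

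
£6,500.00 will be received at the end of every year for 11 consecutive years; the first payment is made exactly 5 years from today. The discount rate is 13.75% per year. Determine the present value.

Ordinary annuity of 11 payments, first payment at period 5.
Periodic rate r = 0.1375 per year.
The ordinary-annuity PV formula values the stream one period before the first payment (period 4); discount that back 4 periods:
PV₀ = 6,500 × [1 − (1+r)^−11] / r × (1+r)^−4 = £21,391.66

£21,391.66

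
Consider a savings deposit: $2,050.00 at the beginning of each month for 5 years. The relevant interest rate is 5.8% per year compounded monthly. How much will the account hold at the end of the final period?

This is an annuity due: 60 deposits of $2,050.00 at the beginning of each month.
Periodic rate r = 0.058/12 per month; n is counted in months.
FV = PMT × [((1+r)^n − 1)/r] × (1+r) = 2,050 × [(1+r)^60 − 1] / r × (1+r) = $142,983.58

$142,983.58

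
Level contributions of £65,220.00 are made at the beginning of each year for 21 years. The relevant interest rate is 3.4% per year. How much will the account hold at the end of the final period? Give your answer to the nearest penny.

This is an annuity due: 21 deposits of £65,220.00 at the beginning of each year.
Periodic rate r = 0.034 per year.
FV = PMT × [((1+r)^n − 1)/r] × (1+r) = 65,220 × [(1+r)^21 − 1] / r × (1+r) = £2,019,251.06

£2,019,251.06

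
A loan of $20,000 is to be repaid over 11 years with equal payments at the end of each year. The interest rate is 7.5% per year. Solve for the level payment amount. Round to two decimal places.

Level ordinary annuity; solve PV = PMT × [(1 − (1+r)^−n)/r] for PMT.
Periodic rate r = 0.075 per year.
With n = 11: PMT = 20,000 / ([(1 − (1+r)^−n)/r]) = $2,733.95

$2,733.95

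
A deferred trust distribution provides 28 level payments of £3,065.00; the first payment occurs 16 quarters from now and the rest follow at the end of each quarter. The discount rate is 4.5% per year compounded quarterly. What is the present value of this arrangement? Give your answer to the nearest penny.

£61,948.90

Ordinary annuity of 28 payments, first payment at period 16.
Periodic rate r = 0.045/4 per quarter; n is counted in quarters.
The ordinary-annuity PV formula values the stream one period before the first payment (period 15); discount that back 15 periods:
PV₀ = 3,065 × [1 − (1+r)^−28] / r × (1+r)^−15 = £61,948.90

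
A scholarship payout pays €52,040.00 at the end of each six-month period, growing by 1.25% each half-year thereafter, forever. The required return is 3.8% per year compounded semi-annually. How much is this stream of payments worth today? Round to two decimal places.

€8,006,153.85

Periodic rate r = 0.038/2 per half-year.
Growing perpetuity (Gordon): PV = PMT₁ / (r − g) = 52,040 / (r − 0.0125) = €8,006,153.85.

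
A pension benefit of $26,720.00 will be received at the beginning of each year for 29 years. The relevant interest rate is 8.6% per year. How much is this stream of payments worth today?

This is an annuity due: 29 payments of $26,720.00 at the beginning of each year.
Periodic rate r = 0.086 per year.
PV = PMT × [(1 − (1+r)^−n)/r] × (1+r) = 26,720 × [1 − (1+r)^−29] / r × (1+r) = $306,578.49

$306,578.49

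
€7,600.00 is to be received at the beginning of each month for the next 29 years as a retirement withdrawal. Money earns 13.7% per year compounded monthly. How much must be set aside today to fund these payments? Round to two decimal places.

This is an annuity due: 348 payments of €7,600.00 at the beginning of each month.
Periodic rate r = 0.137/12 per month; n is counted in months.
PV = PMT × [(1 − (1+r)^−n)/r] × (1+r) = 7,600 × [1 − (1+r)^−348] / r × (1+r) = €660,335.74

€660,335.74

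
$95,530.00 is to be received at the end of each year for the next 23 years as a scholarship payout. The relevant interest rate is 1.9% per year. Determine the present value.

$1,766,675.88

This is an ordinary annuity: 23 payments of $95,530.00 at the end of each year.
Periodic rate r = 0.019 per year.
PV = PMT × [(1 − (1+r)^−n)/r] = 95,530 × [1 − (1+r)^−23] / r = $1,766,675.88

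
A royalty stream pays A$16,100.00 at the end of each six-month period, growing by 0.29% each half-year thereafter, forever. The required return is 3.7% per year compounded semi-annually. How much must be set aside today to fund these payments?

A$1,032,051.28

Periodic rate r = 0.037/2 per half-year.
Growing perpetuity (Gordon): PV = PMT₁ / (r − g) = 16,100 / (r − 0.0029) = A$1,032,051.28.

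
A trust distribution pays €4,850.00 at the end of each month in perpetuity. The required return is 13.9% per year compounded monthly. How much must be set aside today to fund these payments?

€418,705.04

Periodic rate r = 0.139/12 per month.
Level perpetuity: PV = PMT / r = 4,850 / (0.139/12) = €418,705.04.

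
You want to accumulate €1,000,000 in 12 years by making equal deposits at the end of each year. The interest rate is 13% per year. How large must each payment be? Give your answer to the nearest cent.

€38,986.08

Level ordinary annuity; solve FV = PMT × [((1+r)^n − 1)/r] for PMT.
Periodic rate r = 0.13 per year.
With n = 12: PMT = 1,000,000 / ([((1+r)^n − 1)/r]) = €38,986.08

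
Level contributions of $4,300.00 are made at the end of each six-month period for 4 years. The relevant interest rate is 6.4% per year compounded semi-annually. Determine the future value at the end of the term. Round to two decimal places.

This is an ordinary annuity: 8 deposits of $4,300.00 at the end of each six-month period.
Periodic rate r = 0.064/2 per half-year; n is counted in half-years.
FV = PMT × [((1+r)^n − 1)/r] = 4,300 × [(1+r)^8 − 1] / r = $38,509.50

$38,509.50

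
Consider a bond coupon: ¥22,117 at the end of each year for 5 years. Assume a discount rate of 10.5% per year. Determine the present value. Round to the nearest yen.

¥82,781

This is an ordinary annuity: 5 payments of ¥22,117 at the end of each year.
Periodic rate r = 0.105 per year.
PV = PMT × [(1 − (1+r)^−n)/r] = 22,117 × [1 − (1+r)^−5] / r = ¥82,781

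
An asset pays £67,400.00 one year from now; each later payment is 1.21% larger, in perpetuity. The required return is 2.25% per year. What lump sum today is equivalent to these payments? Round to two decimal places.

Periodic rate r = 0.0225 per year.
Growing perpetuity (Gordon): PV = PMT₁ / (r − g) = 67,400 / (r − 0.0121) = £6,480,769.23.

£6,480,769.23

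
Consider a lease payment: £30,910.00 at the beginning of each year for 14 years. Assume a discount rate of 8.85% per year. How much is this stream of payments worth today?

This is an annuity due: 14 payments of £30,910.00 at the beginning of each year.
Periodic rate r = 0.0885 per year.
PV = PMT × [(1 − (1+r)^−n)/r] × (1+r) = 30,910 × [1 − (1+r)^−14] / r × (1+r) = £264,194.74

£264,194.74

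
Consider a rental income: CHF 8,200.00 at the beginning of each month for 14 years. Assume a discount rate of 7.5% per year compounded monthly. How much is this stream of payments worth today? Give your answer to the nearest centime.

This is an annuity due: 168 payments of CHF 8,200.00 at the beginning of each month.
Periodic rate r = 0.075/12 per month; n is counted in months.
PV = PMT × [(1 − (1+r)^−n)/r] × (1+r) = 8,200 × [1 − (1+r)^−168] / r × (1+r) = CHF 856,700.10

CHF 856,700.10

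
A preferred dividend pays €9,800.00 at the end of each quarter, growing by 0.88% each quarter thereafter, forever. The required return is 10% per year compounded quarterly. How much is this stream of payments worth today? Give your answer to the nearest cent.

Periodic rate r = 0.1/4 per quarter.
Growing perpetuity (Gordon): PV = PMT₁ / (r − g) = 9,800 / (r − 0.0088) = €604,938.27.

€604,938.27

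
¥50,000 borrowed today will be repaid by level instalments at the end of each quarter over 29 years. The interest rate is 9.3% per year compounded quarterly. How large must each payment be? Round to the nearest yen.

Level ordinary annuity; solve PV = PMT × [(1 − (1+r)^−n)/r] for PMT.
Periodic rate r = 0.093/4 per quarter; n is counted in quarters.
With n = 116: PMT = 50,000 / ([(1 − (1+r)^−n)/r]) = ¥1,249

¥1,249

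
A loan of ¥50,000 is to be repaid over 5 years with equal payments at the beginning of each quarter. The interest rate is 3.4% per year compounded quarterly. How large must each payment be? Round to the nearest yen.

¥2,706

Level annuity due; solve PV = PMT × [(1 − (1+r)^−n)/r] × (1+r) for PMT.
Periodic rate r = 0.034/4 per quarter; n is counted in quarters.
With n = 20: PMT = 50,000 / ([(1 − (1+r)^−n)/r] × (1+r)) = ¥2,706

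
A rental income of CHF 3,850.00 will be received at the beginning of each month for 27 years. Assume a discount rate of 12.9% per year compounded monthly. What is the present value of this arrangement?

CHF 350,662.38

This is an annuity due: 324 payments of CHF 3,850.00 at the beginning of each month.
Periodic rate r = 0.129/12 per month; n is counted in months.
PV = PMT × [(1 − (1+r)^−n)/r] × (1+r) = 3,850 × [1 − (1+r)^−324] / r × (1+r) = CHF 350,662.38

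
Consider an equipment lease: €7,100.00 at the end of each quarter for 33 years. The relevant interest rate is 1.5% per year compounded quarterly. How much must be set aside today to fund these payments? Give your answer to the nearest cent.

€738,143.42

This is an ordinary annuity: 132 payments of €7,100.00 at the end of each quarter.
Periodic rate r = 0.015/4 per quarter; n is counted in quarters.
PV = PMT × [(1 − (1+r)^−n)/r] = 7,100 × [1 − (1+r)^−132] / r = €738,143.42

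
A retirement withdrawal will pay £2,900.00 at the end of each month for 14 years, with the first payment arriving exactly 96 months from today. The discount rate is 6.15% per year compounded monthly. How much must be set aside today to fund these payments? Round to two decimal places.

£200,663.54

Ordinary annuity of 168 payments, first payment at period 96.
Periodic rate r = 0.0615/12 per month; n is counted in months.
The ordinary-annuity PV formula values the stream one period before the first payment (period 95); discount that back 95 periods:
PV₀ = 2,900 × [1 − (1+r)^−168] / r × (1+r)^−95 = £200,663.54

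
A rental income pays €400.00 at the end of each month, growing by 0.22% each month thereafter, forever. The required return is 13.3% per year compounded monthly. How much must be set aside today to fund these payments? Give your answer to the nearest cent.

€45,028.14

Periodic rate r = 0.133/12 per month.
Growing perpetuity (Gordon): PV = PMT₁ / (r − g) = 400 / (r − 0.0022) = €45,028.14.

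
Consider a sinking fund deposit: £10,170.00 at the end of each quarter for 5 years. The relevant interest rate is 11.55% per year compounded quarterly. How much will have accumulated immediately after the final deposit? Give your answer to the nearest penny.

£270,165.94

This is an ordinary annuity: 20 deposits of £10,170.00 at the end of each quarter.
Periodic rate r = 0.1155/4 per quarter; n is counted in quarters.
FV = PMT × [((1+r)^n − 1)/r] = 10,170 × [(1+r)^20 − 1] / r = £270,165.94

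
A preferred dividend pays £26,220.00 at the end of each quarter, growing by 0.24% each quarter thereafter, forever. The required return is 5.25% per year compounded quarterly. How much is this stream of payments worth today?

£2,444,755.24

Periodic rate r = 0.0525/4 per quarter.
Growing perpetuity (Gordon): PV = PMT₁ / (r − g) = 26,220 / (r − 0.0024) = £2,444,755.24.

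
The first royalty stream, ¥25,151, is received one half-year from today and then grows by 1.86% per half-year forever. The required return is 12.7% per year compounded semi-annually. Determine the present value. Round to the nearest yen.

¥560,156

Periodic rate r = 0.127/2 per half-year.
Growing perpetuity (Gordon): PV = PMT₁ / (r − g) = 25,151 / (r − 0.0186) = ¥560,156.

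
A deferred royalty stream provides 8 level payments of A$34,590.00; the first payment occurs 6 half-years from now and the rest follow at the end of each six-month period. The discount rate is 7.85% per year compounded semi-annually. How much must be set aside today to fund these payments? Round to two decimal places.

Ordinary annuity of 8 payments, first payment at period 6.
Periodic rate r = 0.0785/2 per half-year; n is counted in half-years.
The ordinary-annuity PV formula values the stream one period before the first payment (period 5); discount that back 5 periods:
PV₀ = 34,590 × [1 − (1+r)^−8] / r × (1+r)^−5 = A$192,703.06

A$192,703.06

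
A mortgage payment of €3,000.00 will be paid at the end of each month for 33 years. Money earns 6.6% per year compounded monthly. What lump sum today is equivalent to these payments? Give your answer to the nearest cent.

This is an ordinary annuity: 396 payments of €3,000.00 at the end of each month.
Periodic rate r = 0.066/12 per month; n is counted in months.
PV = PMT × [(1 − (1+r)^−n)/r] = 3,000 × [1 − (1+r)^−396] / r = €483,302.29

€483,302.29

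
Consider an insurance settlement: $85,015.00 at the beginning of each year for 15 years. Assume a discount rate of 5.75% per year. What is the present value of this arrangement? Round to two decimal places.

This is an annuity due: 15 payments of $85,015.00 at the beginning of each year.
Periodic rate r = 0.0575 per year.
PV = PMT × [(1 − (1+r)^−n)/r] × (1+r) = 85,015 × [1 − (1+r)^−15] / r × (1+r) = $887,605.61

$887,605.61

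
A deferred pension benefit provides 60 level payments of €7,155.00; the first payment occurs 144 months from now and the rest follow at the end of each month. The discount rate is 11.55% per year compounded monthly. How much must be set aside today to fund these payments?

€82,593.08

Ordinary annuity of 60 payments, first payment at period 144.
Periodic rate r = 0.1155/12 per month; n is counted in months.
The ordinary-annuity PV formula values the stream one period before the first payment (period 143); discount that back 143 periods:
PV₀ = 7,155 × [1 − (1+r)^−60] / r × (1+r)^−143 = €82,593.08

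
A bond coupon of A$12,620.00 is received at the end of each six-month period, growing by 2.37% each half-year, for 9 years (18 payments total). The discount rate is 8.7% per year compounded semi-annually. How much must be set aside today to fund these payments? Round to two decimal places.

A$185,893.59

Periodic rate r = 0.087/2 per half-year; n is counted in half-years.
Growing ordinary annuity: PV = PMT₁ × [1 − ((1+g)/(1+r))^n] / (r − g) = 12,620 × [1 − ((1+0.0237)/(1+r))^18] / (r − 0.0237) = A$185,893.59.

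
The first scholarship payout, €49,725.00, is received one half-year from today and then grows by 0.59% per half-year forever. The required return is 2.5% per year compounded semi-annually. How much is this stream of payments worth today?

€7,534,090.91

Periodic rate r = 0.025/2 per half-year.
Growing perpetuity (Gordon): PV = PMT₁ / (r − g) = 49,725 / (r − 0.0059) = €7,534,090.91.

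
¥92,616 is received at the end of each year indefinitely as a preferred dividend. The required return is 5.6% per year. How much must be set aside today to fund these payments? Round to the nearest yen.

Periodic rate r = 0.056 per year.
Level perpetuity: PV = PMT / r = 92,616 / (0.056) = ¥1,653,857.

¥1,653,857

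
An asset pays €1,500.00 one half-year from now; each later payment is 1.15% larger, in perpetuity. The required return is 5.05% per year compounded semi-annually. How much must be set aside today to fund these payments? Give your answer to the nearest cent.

Periodic rate r = 0.0505/2 per half-year.
Growing perpetuity (Gordon): PV = PMT₁ / (r − g) = 1,500 / (r − 0.0115) = €109,090.91.

€109,090.91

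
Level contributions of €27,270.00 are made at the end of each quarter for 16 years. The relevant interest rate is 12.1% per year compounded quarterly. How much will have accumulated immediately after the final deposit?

€5,169,895.58

This is an ordinary annuity: 64 deposits of €27,270.00 at the end of each quarter.
Periodic rate r = 0.121/4 per quarter; n is counted in quarters.
FV = PMT × [((1+r)^n − 1)/r] = 27,270 × [(1+r)^64 − 1] / r = €5,169,895.58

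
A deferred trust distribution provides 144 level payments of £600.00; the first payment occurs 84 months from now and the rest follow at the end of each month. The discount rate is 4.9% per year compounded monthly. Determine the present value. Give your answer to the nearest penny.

Ordinary annuity of 144 payments, first payment at period 84.
Periodic rate r = 0.049/12 per month; n is counted in months.
The ordinary-annuity PV formula values the stream one period before the first payment (period 83); discount that back 83 periods:
PV₀ = 600 × [1 − (1+r)^−144] / r × (1+r)^−83 = £46,508.17

£46,508.17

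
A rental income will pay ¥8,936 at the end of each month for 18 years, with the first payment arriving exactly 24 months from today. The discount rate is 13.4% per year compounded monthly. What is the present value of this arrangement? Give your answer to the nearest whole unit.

Ordinary annuity of 216 payments, first payment at period 24.
Periodic rate r = 0.134/12 per month; n is counted in months.
The ordinary-annuity PV formula values the stream one period before the first payment (period 23); discount that back 23 periods:
PV₀ = 8,936 × [1 − (1+r)^−216] / r × (1+r)^−23 = ¥563,554

¥563,554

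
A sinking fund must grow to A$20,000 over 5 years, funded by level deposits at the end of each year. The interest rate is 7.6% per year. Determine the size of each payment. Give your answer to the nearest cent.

Level ordinary annuity; solve FV = PMT × [((1+r)^n − 1)/r] for PMT.
Periodic rate r = 0.076 per year.
With n = 5: PMT = 20,000 / ([((1+r)^n − 1)/r]) = A$3,436.43

A$3,436.43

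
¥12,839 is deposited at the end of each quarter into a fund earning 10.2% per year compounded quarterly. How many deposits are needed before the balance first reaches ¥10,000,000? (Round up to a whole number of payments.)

Periodic rate r = 0.102/4 per quarter; n is counted in quarters.
Ordinary annuity FV: 10,000,000 = 12,839 × [((1+r)^n − 1)/r].
(1+r)^n = 1 + 10,000,000 × r / 12,839, so n = ln(1 + 10,000,000·r/12,839) / ln(1+r) = 120.65.
Round up to a whole number of payments: n = 121.

121 payments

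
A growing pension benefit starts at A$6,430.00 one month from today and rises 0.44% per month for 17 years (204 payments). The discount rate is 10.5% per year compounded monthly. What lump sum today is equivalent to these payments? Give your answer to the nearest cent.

A$866,028.19

Periodic rate r = 0.105/12 per month; n is counted in months.
Growing ordinary annuity: PV = PMT₁ × [1 − ((1+g)/(1+r))^n] / (r − g) = 6,430 × [1 − ((1+0.0044)/(1+r))^204] / (r − 0.0044) = A$866,028.19.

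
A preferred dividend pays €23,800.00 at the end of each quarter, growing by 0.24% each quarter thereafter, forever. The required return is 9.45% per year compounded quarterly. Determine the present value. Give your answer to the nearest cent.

Periodic rate r = 0.0945/4 per quarter.
Growing perpetuity (Gordon): PV = PMT₁ / (r − g) = 23,800 / (r − 0.0024) = €1,121,319.20.

€1,121,319.20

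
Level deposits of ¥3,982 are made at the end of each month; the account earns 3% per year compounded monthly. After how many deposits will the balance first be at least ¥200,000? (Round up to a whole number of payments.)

Periodic rate r = 0.03/12 per month; n is counted in months.
Ordinary annuity FV: 200,000 = 3,982 × [((1+r)^n − 1)/r].
(1+r)^n = 1 + 200,000 × r / 3,982, so n = ln(1 + 200,000·r/3,982) / ln(1+r) = 47.37.
Round up to a whole number of payments: n = 48.

48 payments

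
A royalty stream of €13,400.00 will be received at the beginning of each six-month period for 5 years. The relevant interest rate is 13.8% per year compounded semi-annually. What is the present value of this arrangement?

€101,076.72

This is an annuity due: 10 payments of €13,400.00 at the beginning of each six-month period.
Periodic rate r = 0.138/2 per half-year; n is counted in half-years.
PV = PMT × [(1 − (1+r)^−n)/r] × (1+r) = 13,400 × [1 − (1+r)^−10] / r × (1+r) = €101,076.72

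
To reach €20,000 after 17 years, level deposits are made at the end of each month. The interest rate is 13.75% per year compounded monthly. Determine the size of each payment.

Level ordinary annuity; solve FV = PMT × [((1+r)^n − 1)/r] for PMT.
Periodic rate r = 0.1375/12 per month; n is counted in months.
With n = 204: PMT = 20,000 / ([((1+r)^n − 1)/r]) = €24.86

€24.86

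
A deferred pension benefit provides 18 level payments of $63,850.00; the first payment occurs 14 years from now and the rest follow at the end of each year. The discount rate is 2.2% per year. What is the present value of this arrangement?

Ordinary annuity of 18 payments, first payment at period 14.
Periodic rate r = 0.022 per year.
The ordinary-annuity PV formula values the stream one period before the first payment (period 13); discount that back 13 periods:
PV₀ = 63,850 × [1 − (1+r)^−18] / r × (1+r)^−13 = $708,847.20

$708,847.20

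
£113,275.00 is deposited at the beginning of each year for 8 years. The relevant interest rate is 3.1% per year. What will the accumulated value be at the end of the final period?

£1,042,197.56

This is an annuity due: 8 deposits of £113,275.00 at the beginning of each year.
Periodic rate r = 0.031 per year.
FV = PMT × [((1+r)^n − 1)/r] × (1+r) = 113,275 × [(1+r)^8 − 1] / r × (1+r) = £1,042,197.56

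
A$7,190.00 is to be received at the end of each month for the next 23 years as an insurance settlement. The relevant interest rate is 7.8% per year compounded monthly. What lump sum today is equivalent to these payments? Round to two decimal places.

This is an ordinary annuity: 276 payments of A$7,190.00 at the end of each month.
Periodic rate r = 0.078/12 per month; n is counted in months.
PV = PMT × [(1 − (1+r)^−n)/r] = 7,190 × [1 − (1+r)^−276] / r = A$921,136.49

A$921,136.49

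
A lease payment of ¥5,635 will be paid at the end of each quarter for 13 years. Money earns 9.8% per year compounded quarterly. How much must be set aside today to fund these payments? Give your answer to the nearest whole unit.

This is an ordinary annuity: 52 payments of ¥5,635 at the end of each quarter.
Periodic rate r = 0.098/4 per quarter; n is counted in quarters.
PV = PMT × [(1 − (1+r)^−n)/r] = 5,635 × [1 − (1+r)^−52] / r = ¥164,671

¥164,671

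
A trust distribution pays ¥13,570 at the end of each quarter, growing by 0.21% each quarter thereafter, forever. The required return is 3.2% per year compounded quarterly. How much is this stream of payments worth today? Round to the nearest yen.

¥2,300,000

Periodic rate r = 0.032/4 per quarter.
Growing perpetuity (Gordon): PV = PMT₁ / (r − g) = 13,570 / (r − 0.0021) = ¥2,300,000.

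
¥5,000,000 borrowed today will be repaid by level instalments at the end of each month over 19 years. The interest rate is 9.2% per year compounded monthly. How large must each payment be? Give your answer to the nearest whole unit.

Level ordinary annuity; solve PV = PMT × [(1 − (1+r)^−n)/r] for PMT.
Periodic rate r = 0.092/12 per month; n is counted in months.
With n = 228: PMT = 5,000,000 / ([(1 − (1+r)^−n)/r]) = ¥46,481

¥46,481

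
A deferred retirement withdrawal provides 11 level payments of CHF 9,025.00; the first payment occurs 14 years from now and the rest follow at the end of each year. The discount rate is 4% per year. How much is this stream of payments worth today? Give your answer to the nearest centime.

Ordinary annuity of 11 payments, first payment at period 14.
Periodic rate r = 0.04 per year.
The ordinary-annuity PV formula values the stream one period before the first payment (period 13); discount that back 13 periods:
PV₀ = 9,025 × [1 − (1+r)^−11] / r × (1+r)^−13 = CHF 47,483.37

CHF 47,483.37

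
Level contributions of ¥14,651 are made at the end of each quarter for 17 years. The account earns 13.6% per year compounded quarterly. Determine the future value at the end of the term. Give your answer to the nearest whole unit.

¥3,754,951

This is an ordinary annuity: 68 deposits of ¥14,651 at the end of each quarter.
Periodic rate r = 0.136/4 per quarter; n is counted in quarters.
FV = PMT × [((1+r)^n − 1)/r] = 14,651 × [(1+r)^68 − 1] / r = ¥3,754,951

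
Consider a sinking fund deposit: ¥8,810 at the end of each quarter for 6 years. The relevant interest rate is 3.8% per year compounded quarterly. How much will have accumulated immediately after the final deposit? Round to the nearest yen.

¥236,233

This is an ordinary annuity: 24 deposits of ¥8,810 at the end of each quarter.
Periodic rate r = 0.038/4 per quarter; n is counted in quarters.
FV = PMT × [((1+r)^n − 1)/r] = 8,810 × [(1+r)^24 − 1] / r = ¥236,233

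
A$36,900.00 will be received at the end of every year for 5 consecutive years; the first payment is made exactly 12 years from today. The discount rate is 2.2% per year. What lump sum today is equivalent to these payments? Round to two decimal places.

Ordinary annuity of 5 payments, first payment at period 12.
Periodic rate r = 0.022 per year.
The ordinary-annuity PV formula values the stream one period before the first payment (period 11); discount that back 11 periods:
PV₀ = 36,900 × [1 − (1+r)^−5] / r × (1+r)^−11 = A$136,109.82

A$136,109.82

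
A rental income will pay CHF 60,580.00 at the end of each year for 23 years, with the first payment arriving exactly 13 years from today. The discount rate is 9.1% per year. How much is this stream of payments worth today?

CHF 202,513.63

Ordinary annuity of 23 payments, first payment at period 13.
Periodic rate r = 0.091 per year.
The ordinary-annuity PV formula values the stream one period before the first payment (period 12); discount that back 12 periods:
PV₀ = 60,580 × [1 − (1+r)^−23] / r × (1+r)^−12 = CHF 202,513.63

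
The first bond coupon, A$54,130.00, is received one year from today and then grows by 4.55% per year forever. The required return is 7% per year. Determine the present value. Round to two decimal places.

A$2,209,387.76

Periodic rate r = 0.07 per year.
Growing perpetuity (Gordon): PV = PMT₁ / (r − g) = 54,130 / (r − 0.0455) = A$2,209,387.76.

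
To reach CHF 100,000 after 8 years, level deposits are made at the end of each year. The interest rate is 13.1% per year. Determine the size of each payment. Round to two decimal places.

CHF 7,810.06

Level ordinary annuity; solve FV = PMT × [((1+r)^n − 1)/r] for PMT.
Periodic rate r = 0.131 per year.
With n = 8: PMT = 100,000 / ([((1+r)^n − 1)/r]) = CHF 7,810.06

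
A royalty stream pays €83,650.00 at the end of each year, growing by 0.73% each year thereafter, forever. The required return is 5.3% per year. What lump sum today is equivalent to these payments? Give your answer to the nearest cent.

€1,830,415.75

Periodic rate r = 0.053 per year.
Growing perpetuity (Gordon): PV = PMT₁ / (r − g) = 83,650 / (r − 0.0073) = €1,830,415.75.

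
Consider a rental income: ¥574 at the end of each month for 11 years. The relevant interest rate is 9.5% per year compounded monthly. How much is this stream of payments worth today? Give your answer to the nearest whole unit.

¥46,901

This is an ordinary annuity: 132 payments of ¥574 at the end of each month.
Periodic rate r = 0.095/12 per month; n is counted in months.
PV = PMT × [(1 − (1+r)^−n)/r] = 574 × [1 − (1+r)^−132] / r = ¥46,901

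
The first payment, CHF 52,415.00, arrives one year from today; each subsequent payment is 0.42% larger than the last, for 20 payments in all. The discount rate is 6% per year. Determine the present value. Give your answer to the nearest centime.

Periodic rate r = 0.06 per year.
Growing ordinary annuity: PV = PMT₁ × [1 − ((1+g)/(1+r))^n] / (r − g) = 52,415 × [1 − ((1+0.0042)/(1+r))^20] / (r − 0.0042) = CHF 620,837.66.

CHF 620,837.66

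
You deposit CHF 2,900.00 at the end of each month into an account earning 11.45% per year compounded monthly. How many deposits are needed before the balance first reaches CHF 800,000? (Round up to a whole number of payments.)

136 payments

Periodic rate r = 0.1145/12 per month; n is counted in months.
Ordinary annuity FV: 800,000 = 2,900 × [((1+r)^n − 1)/r].
(1+r)^n = 1 + 800,000 × r / 2,900, so n = ln(1 + 800,000·r/2,900) / ln(1+r) = 135.82.
Round up to a whole number of payments: n = 136.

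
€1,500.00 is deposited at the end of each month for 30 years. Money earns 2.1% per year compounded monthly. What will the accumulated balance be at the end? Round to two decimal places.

This is an ordinary annuity: 360 deposits of €1,500.00 at the end of each month.
Periodic rate r = 0.021/12 per month; n is counted in months.
FV = PMT × [((1+r)^n − 1)/r] = 1,500 × [(1+r)^360 − 1] / r = €751,351.75

€751,351.75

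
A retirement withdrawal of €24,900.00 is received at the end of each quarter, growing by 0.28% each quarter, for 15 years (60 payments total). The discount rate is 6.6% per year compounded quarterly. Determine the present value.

€1,012,333.91

Periodic rate r = 0.066/4 per quarter; n is counted in quarters.
Growing ordinary annuity: PV = PMT₁ × [1 − ((1+g)/(1+r))^n] / (r − g) = 24,900 × [1 − ((1+0.0028)/(1+r))^60] / (r − 0.0028) = €1,012,333.91.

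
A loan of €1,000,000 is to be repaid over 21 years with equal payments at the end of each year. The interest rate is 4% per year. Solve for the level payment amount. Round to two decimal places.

€71,280.11

Level ordinary annuity; solve PV = PMT × [(1 − (1+r)^−n)/r] for PMT.
Periodic rate r = 0.04 per year.
With n = 21: PMT = 1,000,000 / ([(1 − (1+r)^−n)/r]) = €71,280.11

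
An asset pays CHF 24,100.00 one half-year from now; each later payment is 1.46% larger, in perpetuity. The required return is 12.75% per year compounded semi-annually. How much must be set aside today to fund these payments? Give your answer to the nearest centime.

CHF 490,335.71

Periodic rate r = 0.1275/2 per half-year.
Growing perpetuity (Gordon): PV = PMT₁ / (r − g) = 24,100 / (r − 0.0146) = CHF 490,335.71.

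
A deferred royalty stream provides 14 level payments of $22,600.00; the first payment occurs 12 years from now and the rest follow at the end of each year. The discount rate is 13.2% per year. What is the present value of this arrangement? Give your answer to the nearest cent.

$36,059.09

Ordinary annuity of 14 payments, first payment at period 12.
Periodic rate r = 0.132 per year.
The ordinary-annuity PV formula values the stream one period before the first payment (period 11); discount that back 11 periods:
PV₀ = 22,600 × [1 − (1+r)^−14] / r × (1+r)^−11 = $36,059.09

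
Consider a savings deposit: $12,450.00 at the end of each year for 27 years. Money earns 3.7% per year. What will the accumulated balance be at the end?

$560,930.01

This is an ordinary annuity: 27 deposits of $12,450.00 at the end of each year.
Periodic rate r = 0.037 per year.
FV = PMT × [((1+r)^n − 1)/r] = 12,450 × [(1+r)^27 − 1] / r = $560,930.01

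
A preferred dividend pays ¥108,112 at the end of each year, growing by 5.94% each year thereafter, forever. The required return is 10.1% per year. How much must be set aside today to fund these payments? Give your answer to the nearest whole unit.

Periodic rate r = 0.101 per year.
Growing perpetuity (Gordon): PV = PMT₁ / (r − g) = 108,112 / (r − 0.0594) = ¥2,598,846.

¥2,598,846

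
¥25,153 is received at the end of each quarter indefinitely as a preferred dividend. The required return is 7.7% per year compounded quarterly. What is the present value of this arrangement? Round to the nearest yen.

Periodic rate r = 0.077/4 per quarter.
Level perpetuity: PV = PMT / r = 25,153 / (0.077/4) = ¥1,306,649.

¥1,306,649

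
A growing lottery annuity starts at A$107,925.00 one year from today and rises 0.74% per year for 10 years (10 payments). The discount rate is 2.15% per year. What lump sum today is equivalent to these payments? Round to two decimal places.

Periodic rate r = 0.0215 per year.
Growing ordinary annuity: PV = PMT₁ × [1 − ((1+g)/(1+r))^n] / (r − g) = 107,925 × [1 − ((1+0.0074)/(1+r))^10] / (r − 0.0074) = A$993,266.57.

A$993,266.57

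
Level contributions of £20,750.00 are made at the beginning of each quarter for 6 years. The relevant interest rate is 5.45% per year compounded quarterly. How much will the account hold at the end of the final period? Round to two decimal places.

This is an annuity due: 24 deposits of £20,750.00 at the beginning of each quarter.
Periodic rate r = 0.0545/4 per quarter; n is counted in quarters.
FV = PMT × [((1+r)^n − 1)/r] × (1+r) = 20,750 × [(1+r)^24 − 1] / r × (1+r) = £592,379.03

£592,379.03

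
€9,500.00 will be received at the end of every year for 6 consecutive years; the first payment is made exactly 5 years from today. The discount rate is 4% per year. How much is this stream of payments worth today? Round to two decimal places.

Ordinary annuity of 6 payments, first payment at period 5.
Periodic rate r = 0.04 per year.
The ordinary-annuity PV formula values the stream one period before the first payment (period 4); discount that back 4 periods:
PV₀ = 9,500 × [1 − (1+r)^−6] / r × (1+r)^−4 = €42,569.51

€42,569.51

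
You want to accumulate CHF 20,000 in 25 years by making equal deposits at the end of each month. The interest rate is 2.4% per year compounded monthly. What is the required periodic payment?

CHF 48.72

Level ordinary annuity; solve FV = PMT × [((1+r)^n − 1)/r] for PMT.
Periodic rate r = 0.024/12 per month; n is counted in months.
With n = 300: PMT = 20,000 / ([((1+r)^n − 1)/r]) = CHF 48.72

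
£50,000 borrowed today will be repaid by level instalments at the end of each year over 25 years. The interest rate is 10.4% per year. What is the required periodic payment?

Level ordinary annuity; solve PV = PMT × [(1 − (1+r)^−n)/r] for PMT.
Periodic rate r = 0.104 per year.
With n = 25: PMT = 50,000 / ([(1 − (1+r)^−n)/r]) = £5,678.65

£5,678.65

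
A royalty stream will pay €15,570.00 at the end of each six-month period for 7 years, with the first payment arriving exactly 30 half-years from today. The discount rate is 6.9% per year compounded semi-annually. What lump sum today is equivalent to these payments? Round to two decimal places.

Ordinary annuity of 14 payments, first payment at period 30.
Periodic rate r = 0.069/2 per half-year; n is counted in half-years.
The ordinary-annuity PV formula values the stream one period before the first payment (period 29); discount that back 29 periods:
PV₀ = 15,570 × [1 − (1+r)^−14] / r × (1+r)^−29 = €63,797.76

€63,797.76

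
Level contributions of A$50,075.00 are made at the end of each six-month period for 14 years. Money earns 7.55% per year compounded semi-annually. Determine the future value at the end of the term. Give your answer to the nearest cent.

A$2,417,207.69

This is an ordinary annuity: 28 deposits of A$50,075.00 at the end of each six-month period.
Periodic rate r = 0.0755/2 per half-year; n is counted in half-years.
FV = PMT × [((1+r)^n − 1)/r] = 50,075 × [(1+r)^28 − 1] / r = A$2,417,207.69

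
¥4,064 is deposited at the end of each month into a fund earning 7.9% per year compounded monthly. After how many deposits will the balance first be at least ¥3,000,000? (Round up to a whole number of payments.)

Periodic rate r = 0.079/12 per month; n is counted in months.
Ordinary annuity FV: 3,000,000 = 4,064 × [((1+r)^n − 1)/r].
(1+r)^n = 1 + 3,000,000 × r / 4,064, so n = ln(1 + 3,000,000·r/4,064) / ln(1+r) = 269.46.
Round up to a whole number of payments: n = 270.

270 payments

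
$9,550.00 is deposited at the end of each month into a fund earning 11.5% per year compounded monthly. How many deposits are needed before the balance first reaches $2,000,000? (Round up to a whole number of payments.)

Periodic rate r = 0.115/12 per month; n is counted in months.
Ordinary annuity FV: 2,000,000 = 9,550 × [((1+r)^n − 1)/r].
(1+r)^n = 1 + 2,000,000 × r / 9,550, so n = ln(1 + 2,000,000·r/9,550) / ln(1+r) = 115.43.
Round up to a whole number of payments: n = 116.

116 payments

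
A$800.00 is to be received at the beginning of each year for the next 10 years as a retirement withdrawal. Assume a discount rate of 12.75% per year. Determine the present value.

This is an annuity due: 10 payments of A$800.00 at the beginning of each year.
Periodic rate r = 0.1275 per year.
PV = PMT × [(1 − (1+r)^−n)/r] × (1+r) = 800 × [1 − (1+r)^−10] / r × (1+r) = A$4,943.77

A$4,943.77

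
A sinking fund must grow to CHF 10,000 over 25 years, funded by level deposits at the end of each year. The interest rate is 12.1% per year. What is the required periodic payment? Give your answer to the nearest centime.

CHF 73.85

Level ordinary annuity; solve FV = PMT × [((1+r)^n − 1)/r] for PMT.
Periodic rate r = 0.121 per year.
With n = 25: PMT = 10,000 / ([((1+r)^n − 1)/r]) = CHF 73.85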